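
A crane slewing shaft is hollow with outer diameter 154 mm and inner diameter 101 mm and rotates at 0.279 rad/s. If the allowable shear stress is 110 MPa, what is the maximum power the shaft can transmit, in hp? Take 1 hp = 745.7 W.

J = π(d_o⁴ − d_i⁴)/32 = π(0.154⁴ − 0.101⁴)/32 = 4.500×10^-5 m⁴.
T_max = τ_allow·J/r = 1.10×10^8 × 4.500×10^-5 / 0.0770 = 64290 N·m.
ω = 0.279 rad/s, so P_max = T_max·ω = 1.794×10^4 W.

24.1 hp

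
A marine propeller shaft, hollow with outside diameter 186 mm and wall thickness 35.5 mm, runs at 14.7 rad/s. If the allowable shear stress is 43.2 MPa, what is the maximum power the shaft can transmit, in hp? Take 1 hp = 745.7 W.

J = π(d_o⁴ − d_i⁴)/32 = π(0.186⁴ − 0.115⁴)/32 = 1.003×10^-4 m⁴.
T_max = τ_allow·J/r = 4.32×10^7 × 1.003×10^-4 / 0.0930 = 46610 N·m.
ω = 14.7 rad/s, so P_max = T_max·ω = 6.851×10^5 W.

919 hp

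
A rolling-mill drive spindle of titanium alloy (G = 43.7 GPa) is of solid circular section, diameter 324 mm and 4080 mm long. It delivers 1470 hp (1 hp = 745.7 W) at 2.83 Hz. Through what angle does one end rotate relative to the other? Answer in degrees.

ω = 2π·2.83 = 17.78 rad/s, so T = P/ω = 1470×745.7 / 17.78 = 61650 N·m.
J = πd⁴/32 = π(0.324)⁴/32 = 1.082×10^-3 m⁴.
θ = T·L/(G·J) = 61650 × 4.08 / (43.7×10⁹ × 1.082×10^-3) = 5.320×10^-3 rad.

0.305°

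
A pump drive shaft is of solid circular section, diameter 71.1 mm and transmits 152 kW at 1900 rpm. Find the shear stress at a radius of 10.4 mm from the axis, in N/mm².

ω = 2π·1900/60 = 199.0 rad/s, so T = P/ω = 152×10³ / 199.0 = 763.9 N·m.
J = πd⁴/32 = π(0.0711)⁴/32 = 2.509×10^-6 m⁴.
Shear stress varies linearly with radius: τ = T·r/J = 763.9 × 0.0104 / 2.509×10^-6 = 3.167×10^6 Pa.

3.17 N/mm²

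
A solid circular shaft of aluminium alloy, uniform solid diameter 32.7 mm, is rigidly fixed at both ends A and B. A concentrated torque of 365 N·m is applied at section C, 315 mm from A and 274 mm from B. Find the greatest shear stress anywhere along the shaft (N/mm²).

With uniform GJ and both ends fixed, compatibility θ_AC = θ_CB gives T_A·a = T_B·b, together with T_A + T_B = T₀.
T_A = T₀·b/(a+b) = 365.0·274/589.0 = 169.8 N·m; T_B = 195.2 N·m.
τ in each portion: τ_AC = 2.47×10^7 Pa, τ_CB = 2.84×10^7 Pa; maximum is in CB.
τ_max = T_CB·r/J = 195.2·0.0163/1.12×10^-7 = 2.843×10^7 Pa.

28.4 N/mm²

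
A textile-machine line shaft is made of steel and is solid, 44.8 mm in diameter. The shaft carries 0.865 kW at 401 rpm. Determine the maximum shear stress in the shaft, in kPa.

1170 kPa

ω = 2π·401/60 = 41.99 rad/s, so T = P/ω = 0.865×10³ / 41.99 = 20.60 N·m.
J = πd⁴/32 = π(0.0448)⁴/32 = 3.955×10^-7 m⁴.
τ_max = T·r/J = 20.60 × 0.0224 / 3.955×10^-7 = 1.167×10^6 Pa.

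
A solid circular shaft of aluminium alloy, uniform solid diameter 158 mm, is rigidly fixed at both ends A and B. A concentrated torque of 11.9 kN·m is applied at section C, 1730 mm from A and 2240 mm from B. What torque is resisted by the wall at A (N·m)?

With uniform GJ and both ends fixed, compatibility θ_AC = θ_CB gives T_A·a = T_B·b, together with T_A + T_B = T₀.
T_A = T₀·b/(a+b) = 11900·2240/3970 = 6714 N·m; T_B = 5186 N·m.

6710 N·m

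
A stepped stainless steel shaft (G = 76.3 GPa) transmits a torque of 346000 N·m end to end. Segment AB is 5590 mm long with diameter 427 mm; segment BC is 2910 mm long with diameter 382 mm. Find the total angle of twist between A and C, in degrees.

0.807°

J_AB = π(0.427)⁴/32 = 3.26×10^-3 m⁴; J_BC = π(0.382)⁴/32 = 2.09×10^-3 m⁴.
θ = (T/G)·Σ L_i/J_i = (346000/76.3×10⁹)·(5.59/3.26×10^-3 + 2.91/2.09×10^-3) = 0.01408 rad.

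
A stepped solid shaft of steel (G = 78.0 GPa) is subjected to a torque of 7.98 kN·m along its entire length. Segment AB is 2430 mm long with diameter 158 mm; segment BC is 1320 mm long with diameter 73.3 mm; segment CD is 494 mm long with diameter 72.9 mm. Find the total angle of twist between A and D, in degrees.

J_AB = π(0.158)⁴/32 = 6.12×10^-5 m⁴; J_BC = π(0.0733)⁴/32 = 2.83×10^-6 m⁴; J_CD = π(0.0729)⁴/32 = 2.77×10^-6 m⁴.
θ = (T/G)·Σ L_i/J_i = (7980/78.0×10⁹)·(2.43/6.12×10^-5 + 1.32/2.83×10^-6 + 0.494/2.77×10^-6) = 0.06994 rad.

4.01°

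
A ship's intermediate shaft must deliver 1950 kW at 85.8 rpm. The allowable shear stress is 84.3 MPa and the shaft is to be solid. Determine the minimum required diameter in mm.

236 mm

ω = 2π·85.8/60 = 8.985 rad/s, so T = P/ω = 1950×10³ / 8.985 = 217000 N·m.
For a solid shaft τ_max = 16T/(πd³), so d = (16T/(π τ_allow))^(1/3) = (16·217000/(π·8.43×10^7))^(1/3) = 0.2358 m.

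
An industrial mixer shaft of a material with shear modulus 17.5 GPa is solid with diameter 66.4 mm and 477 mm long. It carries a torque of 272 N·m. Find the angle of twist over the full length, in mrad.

3.88 mrad

J = πd⁴/32 = π(0.0664)⁴/32 = 1.908×10^-6 m⁴.
θ = T·L/(G·J) = 272.0 × 0.477 / (17.5×10⁹ × 1.908×10^-6) = 3.885×10^-3 rad.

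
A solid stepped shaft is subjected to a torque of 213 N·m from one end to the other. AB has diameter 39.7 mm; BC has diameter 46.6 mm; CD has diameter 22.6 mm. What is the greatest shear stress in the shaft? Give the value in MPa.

94.0 MPa

Under the same torque, τ_max = 16T/(πd³) is largest where d is smallest — segment CD (d = 22.6 mm).
τ_max = 16·213.0/(π·(0.0226)³) = 9.398×10^7 Pa.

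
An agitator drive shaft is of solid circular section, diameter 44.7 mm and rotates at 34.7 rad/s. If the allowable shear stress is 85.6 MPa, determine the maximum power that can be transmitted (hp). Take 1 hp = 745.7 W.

69.9 hp

J = πd⁴/32 = π(0.0447)⁴/32 = 3.919×10^-7 m⁴.
T_max = τ_allow·J/r = 8.56×10^7 × 3.919×10^-7 / 0.0224 = 1501 N·m.
ω = 34.7 rad/s, so P_max = T_max·ω = 5.209×10^4 W.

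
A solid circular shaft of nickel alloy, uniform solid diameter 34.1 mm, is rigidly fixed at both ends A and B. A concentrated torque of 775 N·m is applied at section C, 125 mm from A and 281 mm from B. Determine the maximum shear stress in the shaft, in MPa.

With uniform GJ and both ends fixed, compatibility θ_AC = θ_CB gives T_A·a = T_B·b, together with T_A + T_B = T₀.
T_A = T₀·b/(a+b) = 775.0·281/406.0 = 536.4 N·m; T_B = 238.6 N·m.
τ in each portion: τ_AC = 6.89×10^7 Pa, τ_CB = 3.06×10^7 Pa; maximum is in AC.
τ_max = T_AC·r/J = 536.4·0.0170/1.33×10^-7 = 6.890×10^7 Pa.

68.9 MPa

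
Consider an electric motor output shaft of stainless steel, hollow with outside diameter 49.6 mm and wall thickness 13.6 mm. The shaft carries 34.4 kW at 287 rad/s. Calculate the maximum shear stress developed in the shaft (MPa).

ω = 287 rad/s, so T = P/ω = 34.4×10³ / 287.0 = 119.9 N·m.
J = π(d_o⁴ − d_i⁴)/32 = π(0.0496⁴ − 0.0224⁴)/32 = 5.695×10^-7 m⁴.
τ_max = T·r/J = 119.9 × 0.0248 / 5.695×10^-7 = 5.220×10^6 Pa.

5.22 MPa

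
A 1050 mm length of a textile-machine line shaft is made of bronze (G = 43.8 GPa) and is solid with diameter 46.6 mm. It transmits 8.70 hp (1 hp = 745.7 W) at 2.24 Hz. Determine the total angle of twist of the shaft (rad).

ω = 2π·2.24 = 14.07 rad/s, so T = P/ω = 8.70×745.7 / 14.07 = 461.0 N·m.
J = πd⁴/32 = π(0.0466)⁴/32 = 4.630×10^-7 m⁴.
θ = T·L/(G·J) = 461.0 × 1.05 / (43.8×10⁹ × 4.630×10^-7) = 0.02387 rad.

0.0239 rad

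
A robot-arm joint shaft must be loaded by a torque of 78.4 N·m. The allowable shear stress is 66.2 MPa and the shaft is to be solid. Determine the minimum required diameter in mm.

For a solid shaft τ_max = 16T/(πd³), so d = (16T/(π τ_allow))^(1/3) = (16·78.40/(π·6.62×10^7))^(1/3) = 0.01820 m.

18.2 mm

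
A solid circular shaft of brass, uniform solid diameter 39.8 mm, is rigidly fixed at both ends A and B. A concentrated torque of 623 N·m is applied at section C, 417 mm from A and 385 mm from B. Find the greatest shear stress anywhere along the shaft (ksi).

3.80 ksi

With uniform GJ and both ends fixed, compatibility θ_AC = θ_CB gives T_A·a = T_B·b, together with T_A + T_B = T₀.
T_A = T₀·b/(a+b) = 623.0·385/802.0 = 299.1 N·m; T_B = 323.9 N·m.
τ in each portion: τ_AC = 2.42×10^7 Pa, τ_CB = 2.62×10^7 Pa; maximum is in CB.
τ_max = T_CB·r/J = 323.9·0.0199/2.46×10^-7 = 2.617×10^7 Pa.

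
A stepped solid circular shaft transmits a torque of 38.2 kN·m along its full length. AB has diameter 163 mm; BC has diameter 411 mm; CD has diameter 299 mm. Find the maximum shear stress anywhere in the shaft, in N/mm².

44.9 N/mm²

Under the same torque, τ_max = 16T/(πd³) is largest where d is smallest — segment AB (d = 163 mm).
τ_max = 16·38200/(π·(0.163)³) = 4.492×10^7 Pa.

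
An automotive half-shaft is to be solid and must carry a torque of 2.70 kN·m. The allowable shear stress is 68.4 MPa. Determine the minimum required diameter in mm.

58.6 mm

For a solid shaft τ_max = 16T/(πd³), so d = (16T/(π τ_allow))^(1/3) = (16·2700/(π·6.84×10^7))^(1/3) = 0.05858 m.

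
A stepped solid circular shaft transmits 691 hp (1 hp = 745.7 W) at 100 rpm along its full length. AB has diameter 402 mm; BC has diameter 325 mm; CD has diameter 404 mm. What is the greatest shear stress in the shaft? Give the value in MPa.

7.30 MPa

ω = 2π·100/60 = 10.47 rad/s, so T = P/ω = 691×745.7 / 10.47 = 49210 N·m.
Under the same torque, τ_max = 16T/(πd³) is largest where d is smallest — segment BC (d = 325 mm).
τ_max = 16·49210/(π·(0.325)³) = 7.300×10^6 Pa.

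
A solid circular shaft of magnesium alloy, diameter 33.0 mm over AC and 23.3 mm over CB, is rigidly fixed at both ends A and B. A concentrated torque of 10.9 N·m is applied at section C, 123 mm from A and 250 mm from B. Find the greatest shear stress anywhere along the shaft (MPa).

Compatibility: T_A·a/J_AC = T_B·b/J_CB with T_A + T_B = T₀.
J_AC = 1.16×10^-7 m⁴, J_CB = 2.89×10^-8 m⁴, so T_A = T₀·(J_AC/a)/((J_AC/a)+(J_CB/b)) = 9.712 N·m, T_B = 1.188 N·m.
τ in each portion: τ_AC = 1.38×10^6 Pa, τ_CB = 4.78×10^5 Pa; maximum is in AC.
τ_max = T_AC·r/J = 9.712·0.0165/1.16×10^-7 = 1.376×10^6 Pa.

1.38 MPa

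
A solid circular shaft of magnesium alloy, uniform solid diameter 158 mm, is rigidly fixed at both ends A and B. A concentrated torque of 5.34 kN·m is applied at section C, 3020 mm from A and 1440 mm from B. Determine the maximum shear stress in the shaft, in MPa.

With uniform GJ and both ends fixed, compatibility θ_AC = θ_CB gives T_A·a = T_B·b, together with T_A + T_B = T₀.
T_A = T₀·b/(a+b) = 5340·1440/4460 = 1724 N·m; T_B = 3616 N·m.
τ in each portion: τ_AC = 2.23×10^6 Pa, τ_CB = 4.67×10^6 Pa; maximum is in CB.
τ_max = T_CB·r/J = 3616·0.0790/6.12×10^-5 = 4.669×10^6 Pa.

4.67 MPa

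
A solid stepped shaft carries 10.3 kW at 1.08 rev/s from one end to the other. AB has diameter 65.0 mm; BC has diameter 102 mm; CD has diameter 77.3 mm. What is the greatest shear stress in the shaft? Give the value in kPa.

28100 kPa

ω = 2π·1.08 = 6.786 rad/s, so T = P/ω = 10.3×10³ / 6.786 = 1518 N·m.
Under the same torque, τ_max = 16T/(πd³) is largest where d is smallest — segment AB (d = 65.0 mm).
τ_max = 16·1518/(π·(0.0650)³) = 2.815×10^7 Pa.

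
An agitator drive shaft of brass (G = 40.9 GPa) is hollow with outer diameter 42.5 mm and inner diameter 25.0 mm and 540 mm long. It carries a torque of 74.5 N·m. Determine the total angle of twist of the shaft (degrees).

0.200°

J = π(d_o⁴ − d_i⁴)/32 = π(0.0425⁴ − 0.0250⁴)/32 = 2.819×10^-7 m⁴.
θ = T·L/(G·J) = 74.50 × 0.540 / (40.9×10⁹ × 2.819×10^-7) = 3.489×10^-3 rad.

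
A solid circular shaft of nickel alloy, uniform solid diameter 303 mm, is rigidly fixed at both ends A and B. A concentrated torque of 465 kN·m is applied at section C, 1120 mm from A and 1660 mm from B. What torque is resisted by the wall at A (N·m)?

278000 N·m

With uniform GJ and both ends fixed, compatibility θ_AC = θ_CB gives T_A·a = T_B·b, together with T_A + T_B = T₀.
T_A = T₀·b/(a+b) = 465000·1660/2780 = 277700 N·m; T_B = 187300 N·m.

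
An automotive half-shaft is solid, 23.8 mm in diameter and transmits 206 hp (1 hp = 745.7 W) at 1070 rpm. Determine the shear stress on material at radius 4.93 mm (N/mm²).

ω = 2π·1070/60 = 112.1 rad/s, so T = P/ω = 206×745.7 / 112.1 = 1371 N·m.
J = πd⁴/32 = π(0.0238)⁴/32 = 3.150×10^-8 m⁴.
Shear stress varies linearly with radius: τ = T·r/J = 1371 × 0.00493 / 3.150×10^-8 = 2.146×10^8 Pa.

215 N/mm²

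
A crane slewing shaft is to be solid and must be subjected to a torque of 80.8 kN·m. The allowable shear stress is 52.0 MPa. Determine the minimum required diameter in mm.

For a solid shaft τ_max = 16T/(πd³), so d = (16T/(π τ_allow))^(1/3) = (16·80800/(π·5.20×10^7))^(1/3) = 0.1993 m.

199 mm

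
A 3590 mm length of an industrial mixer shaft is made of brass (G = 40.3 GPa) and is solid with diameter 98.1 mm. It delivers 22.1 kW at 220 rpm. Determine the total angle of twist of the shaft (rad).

0.00940 rad

ω = 2π·220/60 = 23.04 rad/s, so T = P/ω = 22.1×10³ / 23.04 = 959.3 N·m.
J = πd⁴/32 = π(0.0981)⁴/32 = 9.092×10^-6 m⁴.
θ = T·L/(G·J) = 959.3 × 3.59 / (40.3×10⁹ × 9.092×10^-6) = 9.398×10^-3 rad.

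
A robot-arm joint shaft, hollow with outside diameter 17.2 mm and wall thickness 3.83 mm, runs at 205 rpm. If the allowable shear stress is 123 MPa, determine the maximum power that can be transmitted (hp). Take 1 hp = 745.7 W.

3.20 hp

J = π(d_o⁴ − d_i⁴)/32 = π(0.0172⁴ − 0.00954⁴)/32 = 7.779×10^-9 m⁴.
T_max = τ_allow·J/r = 1.23×10^8 × 7.779×10^-9 / 0.00860 = 111.3 N·m.
ω = 2π·205/60 = 21.47 rad/s, so P_max = T_max·ω = 2388 W.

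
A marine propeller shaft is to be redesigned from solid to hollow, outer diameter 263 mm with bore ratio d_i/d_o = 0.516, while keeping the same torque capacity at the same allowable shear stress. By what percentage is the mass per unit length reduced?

22.9 %

Equal τ_max and T ⇒ the solid shaft needs d_s³ = d_o³(1−k⁴), so d_s = 263·(1−0.516⁴)^(1/3) = 256.6 mm.
Area ratio A_h/A_s = d_o²(1−k²)/d_s² = (1−k²)/(1−k⁴)^(2/3) = 0.7706.
Mass saving = 1 − 0.7706 = 22.9 %.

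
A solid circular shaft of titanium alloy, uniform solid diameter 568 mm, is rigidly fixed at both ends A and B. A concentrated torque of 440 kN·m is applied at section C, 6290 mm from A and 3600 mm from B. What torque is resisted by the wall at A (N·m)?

With uniform GJ and both ends fixed, compatibility θ_AC = θ_CB gives T_A·a = T_B·b, together with T_A + T_B = T₀.
T_A = T₀·b/(a+b) = 440000·3600/9890 = 160200 N·m; T_B = 279800 N·m.

160000 N·m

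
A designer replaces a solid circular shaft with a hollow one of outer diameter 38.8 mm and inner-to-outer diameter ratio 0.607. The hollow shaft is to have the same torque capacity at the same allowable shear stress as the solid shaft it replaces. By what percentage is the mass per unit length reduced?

30.4 %

Equal τ_max and T ⇒ the solid shaft needs d_s³ = d_o³(1−k⁴), so d_s = 38.8·(1−0.607⁴)^(1/3) = 36.96 mm.
Area ratio A_h/A_s = d_o²(1−k²)/d_s² = (1−k²)/(1−k⁴)^(2/3) = 0.6961.
Mass saving = 1 − 0.6961 = 30.4 %.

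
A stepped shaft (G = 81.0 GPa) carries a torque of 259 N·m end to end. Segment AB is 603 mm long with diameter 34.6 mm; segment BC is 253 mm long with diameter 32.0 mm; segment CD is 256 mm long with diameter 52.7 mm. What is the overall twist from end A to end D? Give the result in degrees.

J_AB = π(0.0346)⁴/32 = 1.41×10^-7 m⁴; J_BC = π(0.0320)⁴/32 = 1.03×10^-7 m⁴; J_CD = π(0.0527)⁴/32 = 7.57×10^-7 m⁴.
θ = (T/G)·Σ L_i/J_i = (259.0/81.0×10⁹)·(0.603/1.41×10^-7 + 0.253/1.03×10^-7 + 0.256/7.57×10^-7) = 0.02264 rad.

1.30°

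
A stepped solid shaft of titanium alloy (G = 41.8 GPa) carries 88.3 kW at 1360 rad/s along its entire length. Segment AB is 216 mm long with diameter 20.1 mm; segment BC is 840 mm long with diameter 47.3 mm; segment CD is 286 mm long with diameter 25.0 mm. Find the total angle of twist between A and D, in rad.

0.0352 rad

ω = 1360 rad/s, so T = P/ω = 88.3×10³ / 1360 = 64.93 N·m.
J_AB = π(0.0201)⁴/32 = 1.60×10^-8 m⁴; J_BC = π(0.0473)⁴/32 = 4.91×10^-7 m⁴; J_CD = π(0.0250)⁴/32 = 3.83×10^-8 m⁴.
θ = (T/G)·Σ L_i/J_i = (64.93/41.8×10⁹)·(0.216/1.60×10^-8 + 0.840/4.91×10^-7 + 0.286/3.83×10^-8) = 0.03518 rad.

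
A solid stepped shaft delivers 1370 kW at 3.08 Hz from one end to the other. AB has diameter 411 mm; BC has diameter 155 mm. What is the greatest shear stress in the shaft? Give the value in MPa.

ω = 2π·3.08 = 19.35 rad/s, so T = P/ω = 1370×10³ / 19.35 = 70790 N·m.
Under the same torque, τ_max = 16T/(πd³) is largest where d is smallest — segment BC (d = 155 mm).
τ_max = 16·70790/(π·(0.155)³) = 9.682×10^7 Pa.

96.8 MPa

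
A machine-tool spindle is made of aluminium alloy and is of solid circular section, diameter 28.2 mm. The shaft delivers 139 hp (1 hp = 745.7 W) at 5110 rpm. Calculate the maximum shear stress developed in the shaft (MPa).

ω = 2π·5110/60 = 535.1 rad/s, so T = P/ω = 139×745.7 / 535.1 = 193.7 N·m.
J = πd⁴/32 = π(0.0282)⁴/32 = 6.209×10^-8 m⁴.
τ_max = T·r/J = 193.7 × 0.0141 / 6.209×10^-8 = 4.399×10^7 Pa.

44.0 MPa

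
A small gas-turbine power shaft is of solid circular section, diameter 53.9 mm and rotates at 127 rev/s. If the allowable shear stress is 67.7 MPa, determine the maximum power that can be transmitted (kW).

J = πd⁴/32 = π(0.0539)⁴/32 = 8.286×10^-7 m⁴.
T_max = τ_allow·J/r = 6.77×10^7 × 8.286×10^-7 / 0.0269 = 2082 N·m.
ω = 2π·127 = 798.0 rad/s, so P_max = T_max·ω = 1.661×10^6 W.

1660 kW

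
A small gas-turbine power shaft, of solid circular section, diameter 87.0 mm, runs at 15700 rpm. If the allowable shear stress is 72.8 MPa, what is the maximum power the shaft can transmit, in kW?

15500 kW

J = πd⁴/32 = π(0.0870)⁴/32 = 5.624×10^-6 m⁴.
T_max = τ_allow·J/r = 7.28×10^7 × 5.624×10^-6 / 0.0435 = 9413 N·m.
ω = 2π·15700/60 = 1644 rad/s, so P_max = T_max·ω = 1.548×10^7 W.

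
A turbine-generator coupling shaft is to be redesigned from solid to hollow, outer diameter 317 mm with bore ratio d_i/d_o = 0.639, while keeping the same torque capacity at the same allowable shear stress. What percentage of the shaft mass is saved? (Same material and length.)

Equal τ_max and T ⇒ the solid shaft needs d_s³ = d_o³(1−k⁴), so d_s = 317·(1−0.639⁴)^(1/3) = 298.3 mm.
Area ratio A_h/A_s = d_o²(1−k²)/d_s² = (1−k²)/(1−k⁴)^(2/3) = 0.6682.
Mass saving = 1 − 0.6682 = 33.2 %.

33.2 %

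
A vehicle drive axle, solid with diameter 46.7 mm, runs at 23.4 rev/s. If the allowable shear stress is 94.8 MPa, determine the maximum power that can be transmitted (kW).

J = πd⁴/32 = π(0.0467)⁴/32 = 4.669×10^-7 m⁴.
T_max = τ_allow·J/r = 9.48×10^7 × 4.669×10^-7 / 0.0234 = 1896 N·m.
ω = 2π·23.4 = 147.0 rad/s, so P_max = T_max·ω = 2.787×10^5 W.

279 kW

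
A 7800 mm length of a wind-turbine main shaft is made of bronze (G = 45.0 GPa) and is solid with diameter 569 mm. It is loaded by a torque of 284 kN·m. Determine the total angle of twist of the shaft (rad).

J = πd⁴/32 = π(0.569)⁴/32 = 0.01029 m⁴.
θ = T·L/(G·J) = 284000 × 7.80 / (45.0×10⁹ × 0.01029) = 4.784×10^-3 rad.

0.00478 rad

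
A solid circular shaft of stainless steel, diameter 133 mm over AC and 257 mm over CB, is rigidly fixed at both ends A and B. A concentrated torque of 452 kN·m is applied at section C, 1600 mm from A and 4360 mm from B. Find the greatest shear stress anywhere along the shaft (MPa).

160 MPa

Compatibility: T_A·a/J_AC = T_B·b/J_CB with T_A + T_B = T₀.
J_AC = 3.07×10^-5 m⁴, J_CB = 4.28×10^-4 m⁴, so T_A = T₀·(J_AC/a)/((J_AC/a)+(J_CB/b)) = 73900 N·m, T_B = 378100 N·m.
τ in each portion: τ_AC = 1.60×10^8 Pa, τ_CB = 1.13×10^8 Pa; maximum is in AC.
τ_max = T_AC·r/J = 73900·0.0665/3.07×10^-5 = 1.600×10^8 Pa.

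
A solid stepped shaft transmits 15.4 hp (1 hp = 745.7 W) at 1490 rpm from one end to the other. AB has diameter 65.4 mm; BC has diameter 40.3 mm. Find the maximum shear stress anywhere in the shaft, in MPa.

ω = 2π·1490/60 = 156.0 rad/s, so T = P/ω = 15.4×745.7 / 156.0 = 73.60 N·m.
Under the same torque, τ_max = 16T/(πd³) is largest where d is smallest — segment BC (d = 40.3 mm).
τ_max = 16·73.60/(π·(0.0403)³) = 5.727×10^6 Pa.

5.73 MPa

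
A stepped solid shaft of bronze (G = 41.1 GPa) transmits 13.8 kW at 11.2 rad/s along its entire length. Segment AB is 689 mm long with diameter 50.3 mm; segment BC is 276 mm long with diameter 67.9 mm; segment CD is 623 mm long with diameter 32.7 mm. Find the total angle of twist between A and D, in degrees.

11.6°

ω = 11.2 rad/s, so T = P/ω = 13.8×10³ / 11.20 = 1232 N·m.
J_AB = π(0.0503)⁴/32 = 6.28×10^-7 m⁴; J_BC = π(0.0679)⁴/32 = 2.09×10^-6 m⁴; J_CD = π(0.0327)⁴/32 = 1.12×10^-7 m⁴.
θ = (T/G)·Σ L_i/J_i = (1232/41.1×10⁹)·(0.689/6.28×10^-7 + 0.276/2.09×10^-6 + 0.623/1.12×10^-7) = 0.2032 rad.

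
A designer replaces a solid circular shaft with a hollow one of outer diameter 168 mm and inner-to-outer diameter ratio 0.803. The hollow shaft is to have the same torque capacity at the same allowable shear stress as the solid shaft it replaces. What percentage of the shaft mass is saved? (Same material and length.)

Equal τ_max and T ⇒ the solid shaft needs d_s³ = d_o³(1−k⁴), so d_s = 168·(1−0.803⁴)^(1/3) = 140.4 mm.
Area ratio A_h/A_s = d_o²(1−k²)/d_s² = (1−k²)/(1−k⁴)^(2/3) = 0.5082.
Mass saving = 1 − 0.5082 = 49.2 %.

49.2 %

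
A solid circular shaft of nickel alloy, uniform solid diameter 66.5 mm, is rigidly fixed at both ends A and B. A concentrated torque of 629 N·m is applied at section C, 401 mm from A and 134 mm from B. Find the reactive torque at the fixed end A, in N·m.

158 N·m

With uniform GJ and both ends fixed, compatibility θ_AC = θ_CB gives T_A·a = T_B·b, together with T_A + T_B = T₀.
T_A = T₀·b/(a+b) = 629.0·134/535.0 = 157.5 N·m; T_B = 471.5 N·m.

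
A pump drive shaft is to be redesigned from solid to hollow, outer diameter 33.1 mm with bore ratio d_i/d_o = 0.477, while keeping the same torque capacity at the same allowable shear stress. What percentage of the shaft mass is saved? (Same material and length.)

20.0 %

Equal τ_max and T ⇒ the solid shaft needs d_s³ = d_o³(1−k⁴), so d_s = 33.1·(1−0.477⁴)^(1/3) = 32.52 mm.
Area ratio A_h/A_s = d_o²(1−k²)/d_s² = (1−k²)/(1−k⁴)^(2/3) = 0.8003.
Mass saving = 1 − 0.8003 = 20.0 %.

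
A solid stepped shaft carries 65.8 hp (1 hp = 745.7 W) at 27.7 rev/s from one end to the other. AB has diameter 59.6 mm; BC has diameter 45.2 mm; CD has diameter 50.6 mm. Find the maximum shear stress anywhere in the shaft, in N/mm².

15.5 N/mm²

ω = 2π·27.7 = 174.0 rad/s, so T = P/ω = 65.8×745.7 / 174.0 = 281.9 N·m.
Under the same torque, τ_max = 16T/(πd³) is largest where d is smallest — segment BC (d = 45.2 mm).
τ_max = 16·281.9/(π·(0.0452)³) = 1.555×10^7 Pa.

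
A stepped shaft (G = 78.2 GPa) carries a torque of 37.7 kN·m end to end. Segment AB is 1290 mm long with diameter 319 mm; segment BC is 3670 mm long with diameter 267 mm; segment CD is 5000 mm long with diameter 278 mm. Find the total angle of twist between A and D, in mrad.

J_AB = π(0.319)⁴/32 = 1.02×10^-3 m⁴; J_BC = π(0.267)⁴/32 = 4.99×10^-4 m⁴; J_CD = π(0.278)⁴/32 = 5.86×10^-4 m⁴.
θ = (T/G)·Σ L_i/J_i = (37700/78.2×10⁹)·(1.29/1.02×10^-3 + 3.67/4.99×10^-4 + 5.00/5.86×10^-4) = 8.269×10^-3 rad.

8.27 mrad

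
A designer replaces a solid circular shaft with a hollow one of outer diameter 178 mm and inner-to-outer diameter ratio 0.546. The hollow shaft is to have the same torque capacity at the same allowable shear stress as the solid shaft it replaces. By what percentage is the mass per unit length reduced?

25.3 %

Equal τ_max and T ⇒ the solid shaft needs d_s³ = d_o³(1−k⁴), so d_s = 178·(1−0.546⁴)^(1/3) = 172.6 mm.
Area ratio A_h/A_s = d_o²(1−k²)/d_s² = (1−k²)/(1−k⁴)^(2/3) = 0.7468.
Mass saving = 1 − 0.7468 = 25.3 %.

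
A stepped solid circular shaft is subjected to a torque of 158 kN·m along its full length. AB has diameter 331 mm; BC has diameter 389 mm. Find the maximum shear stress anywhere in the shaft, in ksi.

Under the same torque, τ_max = 16T/(πd³) is largest where d is smallest — segment AB (d = 331 mm).
τ_max = 16·158000/(π·(0.331)³) = 2.219×10^7 Pa.

3.22 ksi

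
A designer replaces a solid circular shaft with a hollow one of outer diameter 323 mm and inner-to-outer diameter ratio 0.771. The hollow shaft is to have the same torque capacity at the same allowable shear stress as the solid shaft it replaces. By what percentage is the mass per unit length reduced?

Equal τ_max and T ⇒ the solid shaft needs d_s³ = d_o³(1−k⁴), so d_s = 323·(1−0.771⁴)^(1/3) = 279.3 mm.
Area ratio A_h/A_s = d_o²(1−k²)/d_s² = (1−k²)/(1−k⁴)^(2/3) = 0.5423.
Mass saving = 1 − 0.5423 = 45.8 %.

45.8 %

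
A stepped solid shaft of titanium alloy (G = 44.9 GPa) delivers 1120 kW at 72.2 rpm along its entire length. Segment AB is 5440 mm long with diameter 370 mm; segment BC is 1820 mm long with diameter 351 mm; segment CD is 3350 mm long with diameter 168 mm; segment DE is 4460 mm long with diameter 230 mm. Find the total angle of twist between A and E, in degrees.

12.0°

ω = 2π·72.2/60 = 7.561 rad/s, so T = P/ω = 1120×10³ / 7.561 = 148100 N·m.
J_AB = π(0.370)⁴/32 = 1.84×10^-3 m⁴; J_BC = π(0.351)⁴/32 = 1.49×10^-3 m⁴; J_CD = π(0.168)⁴/32 = 7.82×10^-5 m⁴; J_DE = π(0.230)⁴/32 = 2.75×10^-4 m⁴.
θ = (T/G)·Σ L_i/J_i = (148100/44.9×10⁹)·(5.44/1.84×10^-3 + 1.82/1.49×10^-3 + 3.35/7.82×10^-5 + 4.46/2.75×10^-4) = 0.2087 rad.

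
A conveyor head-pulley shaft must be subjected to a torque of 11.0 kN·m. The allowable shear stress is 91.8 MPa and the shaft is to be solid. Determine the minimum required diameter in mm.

84.8 mm

For a solid shaft τ_max = 16T/(πd³), so d = (16T/(π τ_allow))^(1/3) = (16·11000/(π·9.18×10^7))^(1/3) = 0.08482 m.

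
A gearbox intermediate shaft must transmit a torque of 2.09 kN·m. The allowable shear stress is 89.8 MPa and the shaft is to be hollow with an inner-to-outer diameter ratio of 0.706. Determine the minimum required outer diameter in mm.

54.0 mm

For a hollow shaft with d_i/d_o = 0.706: τ_max = 16T/(π d_o³ (1−k⁴)), so d_o = [16T/(π τ_allow (1−k⁴))]^(1/3) = [16·2090/(π·8.98×10^7·0.7516)]^(1/3) = 0.05403 m.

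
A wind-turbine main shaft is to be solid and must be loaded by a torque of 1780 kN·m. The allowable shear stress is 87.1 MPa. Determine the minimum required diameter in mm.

For a solid shaft τ_max = 16T/(πd³), so d = (16T/(π τ_allow))^(1/3) = (16·1.780e6/(π·8.71×10^7))^(1/3) = 0.4704 m.

470 mm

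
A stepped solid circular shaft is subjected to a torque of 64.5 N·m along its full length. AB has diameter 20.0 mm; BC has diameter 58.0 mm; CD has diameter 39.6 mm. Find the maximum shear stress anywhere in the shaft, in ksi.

5.96 ksi

Under the same torque, τ_max = 16T/(πd³) is largest where d is smallest — segment AB (d = 20.0 mm).
τ_max = 16·64.50/(π·(0.0200)³) = 4.106×10^7 Pa.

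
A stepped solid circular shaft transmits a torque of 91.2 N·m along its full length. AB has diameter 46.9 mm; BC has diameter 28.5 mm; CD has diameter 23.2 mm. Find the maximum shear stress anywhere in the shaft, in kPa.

37200 kPa

Under the same torque, τ_max = 16T/(πd³) is largest where d is smallest — segment CD (d = 23.2 mm).
τ_max = 16·91.20/(π·(0.0232)³) = 3.720×10^7 Pa.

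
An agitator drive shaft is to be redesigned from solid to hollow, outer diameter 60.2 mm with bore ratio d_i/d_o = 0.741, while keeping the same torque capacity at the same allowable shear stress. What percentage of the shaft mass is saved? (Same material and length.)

42.7 %

Equal τ_max and T ⇒ the solid shaft needs d_s³ = d_o³(1−k⁴), so d_s = 60.2·(1−0.741⁴)^(1/3) = 53.41 mm.
Area ratio A_h/A_s = d_o²(1−k²)/d_s² = (1−k²)/(1−k⁴)^(2/3) = 0.5728.
Mass saving = 1 − 0.5728 = 42.7 %.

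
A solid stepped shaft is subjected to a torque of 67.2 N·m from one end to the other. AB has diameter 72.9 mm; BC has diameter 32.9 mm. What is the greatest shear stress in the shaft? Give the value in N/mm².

9.61 N/mm²

Under the same torque, τ_max = 16T/(πd³) is largest where d is smallest — segment BC (d = 32.9 mm).
τ_max = 16·67.20/(π·(0.0329)³) = 9.611×10^6 Pa.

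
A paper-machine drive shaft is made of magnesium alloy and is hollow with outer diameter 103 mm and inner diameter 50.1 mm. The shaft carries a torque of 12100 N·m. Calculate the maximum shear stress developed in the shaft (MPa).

J = π(d_o⁴ − d_i⁴)/32 = π(0.103⁴ − 0.0501⁴)/32 = 1.043×10^-5 m⁴.
τ_max = T·r/J = 12100 × 0.0515 / 1.043×10^-5 = 5.974×10^7 Pa.

59.7 MPa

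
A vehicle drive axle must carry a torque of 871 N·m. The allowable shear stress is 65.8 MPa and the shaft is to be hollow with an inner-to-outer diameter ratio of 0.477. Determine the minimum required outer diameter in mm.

For a hollow shaft with d_i/d_o = 0.477: τ_max = 16T/(π d_o³ (1−k⁴)), so d_o = [16T/(π τ_allow (1−k⁴))]^(1/3) = [16·871.0/(π·6.58×10^7·0.9482)]^(1/3) = 0.04143 m.

41.4 mm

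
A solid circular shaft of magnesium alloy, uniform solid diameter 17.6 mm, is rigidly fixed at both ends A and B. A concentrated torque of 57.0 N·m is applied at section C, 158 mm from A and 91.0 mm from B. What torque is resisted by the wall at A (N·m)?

20.8 N·m

With uniform GJ and both ends fixed, compatibility θ_AC = θ_CB gives T_A·a = T_B·b, together with T_A + T_B = T₀.
T_A = T₀·b/(a+b) = 57.00·91.0/249.0 = 20.83 N·m; T_B = 36.17 N·m.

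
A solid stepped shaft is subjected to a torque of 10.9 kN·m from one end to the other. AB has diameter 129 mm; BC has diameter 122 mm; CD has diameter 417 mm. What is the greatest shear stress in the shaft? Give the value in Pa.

Under the same torque, τ_max = 16T/(πd³) is largest where d is smallest — segment BC (d = 122 mm).
τ_max = 16·10900/(π·(0.122)³) = 3.057×10^7 Pa.

3.06e7 Pa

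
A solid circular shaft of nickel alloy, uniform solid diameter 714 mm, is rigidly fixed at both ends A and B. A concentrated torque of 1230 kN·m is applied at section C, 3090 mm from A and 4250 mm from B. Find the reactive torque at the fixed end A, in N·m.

712000 N·m

With uniform GJ and both ends fixed, compatibility θ_AC = θ_CB gives T_A·a = T_B·b, together with T_A + T_B = T₀.
T_A = T₀·b/(a+b) = 1.230e6·4250/7340 = 712200 N·m; T_B = 517800 N·m.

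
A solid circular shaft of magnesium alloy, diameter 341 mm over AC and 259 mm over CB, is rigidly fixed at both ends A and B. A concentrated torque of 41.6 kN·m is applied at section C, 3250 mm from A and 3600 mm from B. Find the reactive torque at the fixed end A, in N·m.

32000 N·m

Compatibility: T_A·a/J_AC = T_B·b/J_CB with T_A + T_B = T₀.
J_AC = 1.33×10^-3 m⁴, J_CB = 4.42×10^-4 m⁴, so T_A = T₀·(J_AC/a)/((J_AC/a)+(J_CB/b)) = 31990 N·m, T_B = 9611 N·m.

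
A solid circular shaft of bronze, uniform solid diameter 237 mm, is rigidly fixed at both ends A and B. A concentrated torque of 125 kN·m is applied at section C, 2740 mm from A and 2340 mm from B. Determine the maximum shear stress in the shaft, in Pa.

With uniform GJ and both ends fixed, compatibility θ_AC = θ_CB gives T_A·a = T_B·b, together with T_A + T_B = T₀.
T_A = T₀·b/(a+b) = 125000·2340/5080 = 57580 N·m; T_B = 67420 N·m.
τ in each portion: τ_AC = 2.20×10^7 Pa, τ_CB = 2.58×10^7 Pa; maximum is in CB.
τ_max = T_CB·r/J = 67420·0.118/3.10×10^-4 = 2.579×10^7 Pa.

2.58e7 Pa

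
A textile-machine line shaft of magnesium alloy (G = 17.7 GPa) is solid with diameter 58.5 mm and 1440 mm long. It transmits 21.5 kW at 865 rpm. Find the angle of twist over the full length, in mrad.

16.8 mrad

ω = 2π·865/60 = 90.58 rad/s, so T = P/ω = 21.5×10³ / 90.58 = 237.4 N·m.
J = πd⁴/32 = π(0.0585)⁴/32 = 1.150×10^-6 m⁴.
θ = T·L/(G·J) = 237.4 × 1.44 / (17.7×10⁹ × 1.150×10^-6) = 0.01679 rad.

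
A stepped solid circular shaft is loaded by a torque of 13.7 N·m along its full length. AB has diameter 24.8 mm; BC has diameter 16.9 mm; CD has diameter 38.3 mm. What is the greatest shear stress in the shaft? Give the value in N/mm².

Under the same torque, τ_max = 16T/(πd³) is largest where d is smallest — segment BC (d = 16.9 mm).
τ_max = 16·13.70/(π·(0.0169)³) = 1.446×10^7 Pa.

14.5 N/mm²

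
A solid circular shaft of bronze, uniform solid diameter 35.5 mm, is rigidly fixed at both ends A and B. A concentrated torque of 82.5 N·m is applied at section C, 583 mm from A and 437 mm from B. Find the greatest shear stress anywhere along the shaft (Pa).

With uniform GJ and both ends fixed, compatibility θ_AC = θ_CB gives T_A·a = T_B·b, together with T_A + T_B = T₀.
T_A = T₀·b/(a+b) = 82.50·437/1020 = 35.35 N·m; T_B = 47.15 N·m.
τ in each portion: τ_AC = 4.02×10^6 Pa, τ_CB = 5.37×10^6 Pa; maximum is in CB.
τ_max = T_CB·r/J = 47.15·0.0177/1.56×10^-7 = 5.368×10^6 Pa.

5.37e6 Pa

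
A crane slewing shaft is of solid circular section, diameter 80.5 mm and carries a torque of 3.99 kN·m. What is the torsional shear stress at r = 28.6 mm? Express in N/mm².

27.7 N/mm²

J = πd⁴/32 = π(0.0805)⁴/32 = 4.123×10^-6 m⁴.
Shear stress varies linearly with radius: τ = T·r/J = 3990 × 0.0286 / 4.123×10^-6 = 2.768×10^7 Pa.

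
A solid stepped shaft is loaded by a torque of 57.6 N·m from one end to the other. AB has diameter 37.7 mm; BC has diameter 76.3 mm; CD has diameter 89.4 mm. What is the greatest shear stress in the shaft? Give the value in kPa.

Under the same torque, τ_max = 16T/(πd³) is largest where d is smallest — segment AB (d = 37.7 mm).
τ_max = 16·57.60/(π·(0.0377)³) = 5.475×10^6 Pa.

5470 kPa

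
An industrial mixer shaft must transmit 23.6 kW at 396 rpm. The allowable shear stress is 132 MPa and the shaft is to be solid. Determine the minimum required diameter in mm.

ω = 2π·396/60 = 41.47 rad/s, so T = P/ω = 23.6×10³ / 41.47 = 569.1 N·m.
For a solid shaft τ_max = 16T/(πd³), so d = (16T/(π τ_allow))^(1/3) = (16·569.1/(π·1.32×10^8))^(1/3) = 0.02800 m.

28.0 mm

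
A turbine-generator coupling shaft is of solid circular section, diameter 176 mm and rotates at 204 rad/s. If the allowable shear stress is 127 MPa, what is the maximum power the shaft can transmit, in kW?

J = πd⁴/32 = π(0.176)⁴/32 = 9.420×10^-5 m⁴.
T_max = τ_allow·J/r = 1.27×10^8 × 9.420×10^-5 / 0.0880 = 135900 N·m.
ω = 204 rad/s, so P_max = T_max·ω = 2.773×10^7 W.

27700 kW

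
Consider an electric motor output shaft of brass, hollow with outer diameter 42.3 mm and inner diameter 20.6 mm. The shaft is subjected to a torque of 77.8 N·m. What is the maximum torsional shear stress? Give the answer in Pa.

5.55e6 Pa

J = π(d_o⁴ − d_i⁴)/32 = π(0.0423⁴ − 0.0206⁴)/32 = 2.966×10^-7 m⁴.
τ_max = T·r/J = 77.80 × 0.0211 / 2.966×10^-7 = 5.547×10^6 Pa.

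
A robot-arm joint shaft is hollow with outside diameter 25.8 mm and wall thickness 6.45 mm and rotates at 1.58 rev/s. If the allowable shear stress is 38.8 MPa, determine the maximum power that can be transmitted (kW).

1.22 kW

J = π(d_o⁴ − d_i⁴)/32 = π(0.0258⁴ − 0.0129⁴)/32 = 4.078×10^-8 m⁴.
T_max = τ_allow·J/r = 3.88×10^7 × 4.078×10^-8 / 0.0129 = 122.7 N·m.
ω = 2π·1.58 = 9.927 rad/s, so P_max = T_max·ω = 1218 W.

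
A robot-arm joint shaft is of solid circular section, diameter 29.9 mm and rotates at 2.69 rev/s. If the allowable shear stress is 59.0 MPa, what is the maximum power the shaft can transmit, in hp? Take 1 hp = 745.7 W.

7.02 hp

J = πd⁴/32 = π(0.0299)⁴/32 = 7.847×10^-8 m⁴.
T_max = τ_allow·J/r = 5.90×10^7 × 7.847×10^-8 / 0.0149 = 309.7 N·m.
ω = 2π·2.69 = 16.90 rad/s, so P_max = T_max·ω = 5234 W.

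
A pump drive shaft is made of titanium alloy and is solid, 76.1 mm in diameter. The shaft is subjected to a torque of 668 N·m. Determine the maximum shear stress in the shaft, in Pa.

J = πd⁴/32 = π(0.0761)⁴/32 = 3.293×10^-6 m⁴.
τ_max = T·r/J = 668.0 × 0.0381 / 3.293×10^-6 = 7.720×10^6 Pa.

7.72e6 Pa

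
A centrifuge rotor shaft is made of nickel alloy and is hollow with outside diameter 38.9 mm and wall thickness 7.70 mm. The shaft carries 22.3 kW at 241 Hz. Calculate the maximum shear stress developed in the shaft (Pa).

1.47e6 Pa

ω = 2π·241 = 1514 rad/s, so T = P/ω = 22.3×10³ / 1514 = 14.73 N·m.
J = π(d_o⁴ − d_i⁴)/32 = π(0.0389⁴ − 0.0235⁴)/32 = 1.949×10^-7 m⁴.
τ_max = T·r/J = 14.73 × 0.0194 / 1.949×10^-7 = 1.470×10^6 Pa.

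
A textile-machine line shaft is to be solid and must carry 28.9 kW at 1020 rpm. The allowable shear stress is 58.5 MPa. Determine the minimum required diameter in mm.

ω = 2π·1020/60 = 106.8 rad/s, so T = P/ω = 28.9×10³ / 106.8 = 270.6 N·m.
For a solid shaft τ_max = 16T/(πd³), so d = (16T/(π τ_allow))^(1/3) = (16·270.6/(π·5.85×10^7))^(1/3) = 0.02867 m.

28.7 mm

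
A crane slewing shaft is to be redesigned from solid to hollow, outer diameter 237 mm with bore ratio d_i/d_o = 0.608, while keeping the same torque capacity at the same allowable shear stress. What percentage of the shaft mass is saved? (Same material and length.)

30.5 %

Equal τ_max and T ⇒ the solid shaft needs d_s³ = d_o³(1−k⁴), so d_s = 237·(1−0.608⁴)^(1/3) = 225.7 mm.
Area ratio A_h/A_s = d_o²(1−k²)/d_s² = (1−k²)/(1−k⁴)^(2/3) = 0.6952.
Mass saving = 1 − 0.6952 = 30.5 %.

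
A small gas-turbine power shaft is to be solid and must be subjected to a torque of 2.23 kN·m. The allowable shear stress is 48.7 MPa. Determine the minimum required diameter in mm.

61.6 mm

For a solid shaft τ_max = 16T/(πd³), so d = (16T/(π τ_allow))^(1/3) = (16·2230/(π·4.87×10^7))^(1/3) = 0.06155 m.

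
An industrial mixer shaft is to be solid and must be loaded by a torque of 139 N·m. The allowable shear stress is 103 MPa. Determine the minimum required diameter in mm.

19.0 mm

For a solid shaft τ_max = 16T/(πd³), so d = (16T/(π τ_allow))^(1/3) = (16·139.0/(π·1.03×10^8))^(1/3) = 0.01901 m.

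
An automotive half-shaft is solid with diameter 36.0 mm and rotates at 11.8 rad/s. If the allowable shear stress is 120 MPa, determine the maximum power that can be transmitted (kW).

13.0 kW

J = πd⁴/32 = π(0.0360)⁴/32 = 1.649×10^-7 m⁴.
T_max = τ_allow·J/r = 1.20×10^8 × 1.649×10^-7 / 0.0180 = 1099 N·m.
ω = 11.8 rad/s, so P_max = T_max·ω = 1.297×10^4 W.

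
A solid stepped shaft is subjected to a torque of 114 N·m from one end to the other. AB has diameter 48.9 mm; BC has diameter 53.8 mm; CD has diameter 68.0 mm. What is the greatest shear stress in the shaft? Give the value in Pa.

4.97e6 Pa

Under the same torque, τ_max = 16T/(πd³) is largest where d is smallest — segment AB (d = 48.9 mm).
τ_max = 16·114.0/(π·(0.0489)³) = 4.965×10^6 Pa.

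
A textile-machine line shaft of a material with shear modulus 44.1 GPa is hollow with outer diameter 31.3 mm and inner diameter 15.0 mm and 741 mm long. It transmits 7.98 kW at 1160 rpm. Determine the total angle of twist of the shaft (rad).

ω = 2π·1160/60 = 121.5 rad/s, so T = P/ω = 7.98×10³ / 121.5 = 65.69 N·m.
J = π(d_o⁴ − d_i⁴)/32 = π(0.0313⁴ − 0.0150⁴)/32 = 8.926×10^-8 m⁴.
θ = T·L/(G·J) = 65.69 × 0.741 / (44.1×10⁹ × 8.926×10^-8) = 0.01237 rad.

0.0124 rad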